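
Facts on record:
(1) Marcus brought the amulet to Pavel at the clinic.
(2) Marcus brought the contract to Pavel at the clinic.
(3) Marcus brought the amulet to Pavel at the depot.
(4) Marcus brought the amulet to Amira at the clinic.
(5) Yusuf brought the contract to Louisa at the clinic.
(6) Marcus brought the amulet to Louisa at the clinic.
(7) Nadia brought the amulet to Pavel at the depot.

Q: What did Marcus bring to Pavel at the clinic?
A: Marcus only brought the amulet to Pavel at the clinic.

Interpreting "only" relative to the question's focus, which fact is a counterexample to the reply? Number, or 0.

2

The question "What did ...?" targets the thing, so in the reply the focus falls on "the amulet".
"Only" then excludes alternative things while the background — Marcus as agent and Pavel as recipient and at the clinic as setting — is held fixed.
Fact (2) shares the background with a different thing (the contract) — counterexample.
(Fact (3) would refute a reading with focus on the setting — but that is not what the question asks.)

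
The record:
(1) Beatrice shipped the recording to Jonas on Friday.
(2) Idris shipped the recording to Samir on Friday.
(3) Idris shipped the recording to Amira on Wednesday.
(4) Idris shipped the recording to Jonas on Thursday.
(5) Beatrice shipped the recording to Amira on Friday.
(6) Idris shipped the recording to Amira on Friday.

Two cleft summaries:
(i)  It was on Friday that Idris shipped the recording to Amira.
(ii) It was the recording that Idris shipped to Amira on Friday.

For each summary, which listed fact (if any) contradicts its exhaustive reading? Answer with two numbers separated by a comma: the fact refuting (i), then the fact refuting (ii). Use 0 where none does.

3, 0

Summary (i) focuses "on Friday" (the setting); background same agent, thing, recipient (Idris / the recording / Amira). Fact (3) matches that background with setting = on Wednesday — refutes (i).
Summary (ii) focuses "the recording" (the thing); background same agent, recipient, setting (Idris / Amira / on Friday). No fact matches that background with a different thing, so 0.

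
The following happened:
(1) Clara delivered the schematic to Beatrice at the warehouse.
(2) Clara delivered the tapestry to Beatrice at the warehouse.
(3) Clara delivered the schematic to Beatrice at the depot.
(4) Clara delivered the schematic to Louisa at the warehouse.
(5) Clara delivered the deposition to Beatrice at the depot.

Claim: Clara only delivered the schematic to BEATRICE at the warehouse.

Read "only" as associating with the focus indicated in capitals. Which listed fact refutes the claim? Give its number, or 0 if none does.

4

Focus (in capitals) is "Beatrice" — the recipient. "Only" excludes alternative recipients while holding fixed agent = Clara, thing = the schematic, setting = at the warehouse.
Fact (4) shares the background but differs in recipient (Louisa) — a counterexample.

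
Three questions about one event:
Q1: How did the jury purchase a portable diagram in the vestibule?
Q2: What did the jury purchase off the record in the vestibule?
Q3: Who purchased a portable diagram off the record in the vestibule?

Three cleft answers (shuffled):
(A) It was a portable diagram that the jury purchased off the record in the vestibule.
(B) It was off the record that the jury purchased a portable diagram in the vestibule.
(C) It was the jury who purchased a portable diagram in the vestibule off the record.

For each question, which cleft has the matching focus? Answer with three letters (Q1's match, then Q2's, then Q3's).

BAC

Q1 asks about the manner; cleft (B) focuses "off the record", which is the manner — so Q1 → B.
Q2 asks about the direct object; cleft (A) focuses "a portable diagram", which is the direct object — so Q2 → A.
Q3 asks about the subject (agent); cleft (C) focuses "the jury", which is the subject (agent) — so Q3 → C.
Mapping: Q1→B, Q2→A, Q3→C.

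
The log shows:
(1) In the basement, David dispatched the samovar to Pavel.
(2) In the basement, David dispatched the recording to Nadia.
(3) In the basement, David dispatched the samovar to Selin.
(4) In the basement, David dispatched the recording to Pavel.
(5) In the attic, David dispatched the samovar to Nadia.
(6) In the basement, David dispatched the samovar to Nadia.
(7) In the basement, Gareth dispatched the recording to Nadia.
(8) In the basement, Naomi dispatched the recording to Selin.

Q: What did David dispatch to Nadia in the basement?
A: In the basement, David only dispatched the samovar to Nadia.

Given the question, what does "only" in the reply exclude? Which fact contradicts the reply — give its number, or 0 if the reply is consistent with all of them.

The question "What did ...?" targets the thing, so in the reply the focus falls on "the samovar".
"Only" then excludes alternative things while the background — agent = David, recipient = Nadia, setting = in the basement — is held fixed.
Fact (2) shares the background with a different thing (the recording) — counterexample.
(Fact (1) would refute a reading with focus on the recipient — but that is not what the question asks.)

2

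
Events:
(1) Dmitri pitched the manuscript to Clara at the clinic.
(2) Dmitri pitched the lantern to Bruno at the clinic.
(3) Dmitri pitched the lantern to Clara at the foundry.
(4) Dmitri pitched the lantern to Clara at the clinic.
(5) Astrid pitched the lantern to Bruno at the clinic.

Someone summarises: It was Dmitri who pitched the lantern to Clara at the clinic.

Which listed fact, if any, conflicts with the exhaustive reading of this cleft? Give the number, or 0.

Focus of the cleft: "Dmitri" (the agent). Presupposed background: the lantern as thing and Clara as recipient and at the clinic as setting.
Exhaustivity: Dmitri is the only agent satisfying that background.
Every other fact differs from the presupposition on some backgrounded slot, so none challenges the exhaustivity.

0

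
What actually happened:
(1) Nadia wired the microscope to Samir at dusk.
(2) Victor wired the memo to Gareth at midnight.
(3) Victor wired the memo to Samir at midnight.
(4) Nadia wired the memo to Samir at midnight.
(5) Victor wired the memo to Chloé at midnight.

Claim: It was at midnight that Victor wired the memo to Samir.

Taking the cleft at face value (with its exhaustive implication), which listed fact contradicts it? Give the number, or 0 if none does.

The cleft puts "at midnight" in focus and presupposes the open proposition with same agent, thing, recipient (Victor / the memo / Samir).
Exhaustivity: at midnight is the only setting satisfying that background.
No listed fact matches the background with a different setting. Exhaustivity holds.

0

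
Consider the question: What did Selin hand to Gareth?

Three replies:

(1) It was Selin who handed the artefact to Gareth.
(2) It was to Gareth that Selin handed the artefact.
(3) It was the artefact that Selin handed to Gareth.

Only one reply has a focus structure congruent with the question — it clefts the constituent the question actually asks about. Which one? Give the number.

3

The question word "what" targets the direct object.
Option (1) clefts "Selin" — the subject (agent), not what was asked.
Option (2) clefts "to Gareth" — the recipient, not what was asked.
Option (3) clefts "the artefact" — that matches what the question asks about.
So the congruent reply is (3).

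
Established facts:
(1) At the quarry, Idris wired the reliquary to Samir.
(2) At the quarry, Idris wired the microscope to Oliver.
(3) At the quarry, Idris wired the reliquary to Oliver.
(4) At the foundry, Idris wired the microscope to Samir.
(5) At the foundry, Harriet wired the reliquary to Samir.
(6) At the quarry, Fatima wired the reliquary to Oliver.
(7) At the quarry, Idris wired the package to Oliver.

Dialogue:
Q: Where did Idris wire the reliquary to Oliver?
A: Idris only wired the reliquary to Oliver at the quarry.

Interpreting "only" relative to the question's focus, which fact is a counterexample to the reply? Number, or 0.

0

The question "Where did ...?" targets the setting, so in the reply the focus falls on "at the quarry".
"Only" then excludes alternative settings while the background — Idris as agent and the reliquary as thing and Oliver as recipient — is held fixed.
No listed fact shares that background with another setting. Nothing contradicts the reply.
(Fact (1) would refute a reading with focus on the recipient — but that is not what the question asks.)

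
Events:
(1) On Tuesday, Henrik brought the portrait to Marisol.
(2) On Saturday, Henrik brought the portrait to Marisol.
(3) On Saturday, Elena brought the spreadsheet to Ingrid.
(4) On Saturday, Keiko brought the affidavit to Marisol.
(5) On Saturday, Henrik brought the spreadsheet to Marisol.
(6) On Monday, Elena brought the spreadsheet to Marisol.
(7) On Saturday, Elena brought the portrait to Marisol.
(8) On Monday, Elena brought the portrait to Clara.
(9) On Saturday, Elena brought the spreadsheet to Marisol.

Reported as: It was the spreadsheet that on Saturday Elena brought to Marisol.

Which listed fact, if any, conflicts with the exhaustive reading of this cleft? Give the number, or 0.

7

The cleft puts "the spreadsheet" in focus and presupposes the open proposition with agent = Elena, recipient = Marisol, setting = on Saturday.
The exhaustive reading says no other thing fits that background.
Fact (7) shares the background but with thing = the portrait; exhaustivity is violated.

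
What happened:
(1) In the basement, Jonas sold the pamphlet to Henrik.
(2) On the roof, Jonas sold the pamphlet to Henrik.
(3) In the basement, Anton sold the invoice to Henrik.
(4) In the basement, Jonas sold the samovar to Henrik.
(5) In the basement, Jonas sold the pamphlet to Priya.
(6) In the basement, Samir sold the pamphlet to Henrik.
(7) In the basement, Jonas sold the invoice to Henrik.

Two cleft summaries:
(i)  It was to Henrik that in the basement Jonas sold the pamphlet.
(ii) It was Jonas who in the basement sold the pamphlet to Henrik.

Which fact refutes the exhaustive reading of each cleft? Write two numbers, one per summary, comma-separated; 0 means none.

5, 6

Summary (i) focuses "Henrik" (the recipient); background Jonas as agent and the pamphlet as thing and in the basement as setting. Fact (5) matches that background with recipient = Priya — refutes (i).
Summary (ii) focuses "Jonas" (the agent); background the pamphlet as thing and Henrik as recipient and in the basement as setting. Fact (6) matches that background with agent = Samir — refutes (ii).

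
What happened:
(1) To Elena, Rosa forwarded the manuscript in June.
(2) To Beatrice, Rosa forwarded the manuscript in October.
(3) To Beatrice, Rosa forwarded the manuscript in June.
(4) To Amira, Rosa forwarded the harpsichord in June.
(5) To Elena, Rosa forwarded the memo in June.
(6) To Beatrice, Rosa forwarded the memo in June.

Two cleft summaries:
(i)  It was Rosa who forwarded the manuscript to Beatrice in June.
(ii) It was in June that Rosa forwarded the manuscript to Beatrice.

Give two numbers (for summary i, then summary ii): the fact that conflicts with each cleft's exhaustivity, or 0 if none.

Summary (i) focuses "Rosa" (the agent); background same thing, recipient, setting (the manuscript / Beatrice / in June). No fact matches that background with a different agent, so 0.
Summary (ii) focuses "in June" (the setting); background same agent, thing, recipient (Rosa / the manuscript / Beatrice). Fact (2) matches that background with setting = in October — refutes (ii).

0, 2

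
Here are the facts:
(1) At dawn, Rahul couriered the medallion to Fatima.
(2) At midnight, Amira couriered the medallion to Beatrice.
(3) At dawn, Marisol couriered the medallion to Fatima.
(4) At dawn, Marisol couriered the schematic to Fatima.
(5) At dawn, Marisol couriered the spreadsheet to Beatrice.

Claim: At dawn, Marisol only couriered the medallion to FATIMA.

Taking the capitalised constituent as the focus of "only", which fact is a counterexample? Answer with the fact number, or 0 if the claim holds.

0

The capitals mark "Fatima" as focus. So "only" rules out other recipients, with the rest (Marisol as agent and the medallion as thing and at dawn as setting) as background.
No fact matches Marisol as agent and the medallion as thing and at dawn as setting with a different recipient — every other fact differs on at least one backgrounded slot. So no fact refutes it.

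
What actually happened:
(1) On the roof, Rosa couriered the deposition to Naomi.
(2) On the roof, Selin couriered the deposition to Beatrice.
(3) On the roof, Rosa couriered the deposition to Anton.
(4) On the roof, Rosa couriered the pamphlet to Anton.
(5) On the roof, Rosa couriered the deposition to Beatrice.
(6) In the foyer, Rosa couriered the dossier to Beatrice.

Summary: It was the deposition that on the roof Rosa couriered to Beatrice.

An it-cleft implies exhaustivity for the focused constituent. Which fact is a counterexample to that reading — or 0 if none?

Focus of the cleft: "the deposition" (the thing). Presupposed background: agent = Rosa, recipient = Beatrice, setting = on the roof.
Exhaustivity: the deposition is the only thing satisfying that background.
Every other fact differs from the presupposition on some backgrounded slot, so none challenges the exhaustivity.

0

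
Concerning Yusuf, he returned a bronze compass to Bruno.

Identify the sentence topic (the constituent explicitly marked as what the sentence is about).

Yusuf

The construction explicitly marks "Yusuf" as what the sentence is about — the topic.
The remainder of the clause is the comment (what is said about the topic).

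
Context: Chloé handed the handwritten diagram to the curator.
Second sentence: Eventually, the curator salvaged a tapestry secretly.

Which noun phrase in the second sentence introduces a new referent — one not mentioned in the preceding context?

"the curator" in the second sentence is given — already mentioned in the context.
"a tapestry" has no antecedent in the context; it is discourse-new (the indefinite article also signals a new referent).

a tapestry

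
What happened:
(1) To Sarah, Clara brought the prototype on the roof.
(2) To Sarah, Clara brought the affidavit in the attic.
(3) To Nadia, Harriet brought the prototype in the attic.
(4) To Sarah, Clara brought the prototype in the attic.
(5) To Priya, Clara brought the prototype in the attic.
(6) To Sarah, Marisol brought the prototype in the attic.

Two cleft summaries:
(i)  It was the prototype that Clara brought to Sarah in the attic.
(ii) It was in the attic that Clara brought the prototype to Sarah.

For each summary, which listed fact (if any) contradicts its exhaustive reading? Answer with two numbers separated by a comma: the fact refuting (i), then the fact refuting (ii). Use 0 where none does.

2, 1

Summary (i) focuses "the prototype" (the thing); background Clara as agent and Sarah as recipient and in the attic as setting. Fact (2) matches that background with thing = the affidavit — refutes (i).
Summary (ii) focuses "in the attic" (the setting); background Clara as agent and the prototype as thing and Sarah as recipient. Fact (1) matches that background with setting = on the roof — refutes (ii).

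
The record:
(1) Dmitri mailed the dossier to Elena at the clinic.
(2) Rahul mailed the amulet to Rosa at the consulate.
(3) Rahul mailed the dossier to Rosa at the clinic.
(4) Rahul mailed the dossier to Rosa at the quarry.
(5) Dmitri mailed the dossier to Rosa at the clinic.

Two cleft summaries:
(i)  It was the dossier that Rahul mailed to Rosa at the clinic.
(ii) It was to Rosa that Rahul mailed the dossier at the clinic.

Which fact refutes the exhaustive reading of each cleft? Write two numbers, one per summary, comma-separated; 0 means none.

0, 0

(i): focus "the dossier". No fact shares Rahul as agent and Rosa as recipient and at the clinic as setting with a different thing. 0.
(ii): focus "Rosa". No fact shares Rahul as agent and the dossier as thing and at the clinic as setting with a different recipient. 0.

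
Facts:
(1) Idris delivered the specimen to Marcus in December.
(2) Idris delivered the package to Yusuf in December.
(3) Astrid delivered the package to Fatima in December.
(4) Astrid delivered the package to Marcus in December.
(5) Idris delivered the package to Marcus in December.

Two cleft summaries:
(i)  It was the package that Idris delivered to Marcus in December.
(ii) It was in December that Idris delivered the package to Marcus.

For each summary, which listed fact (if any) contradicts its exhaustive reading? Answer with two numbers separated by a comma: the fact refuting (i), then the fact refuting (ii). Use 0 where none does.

1, 0

Summary (i) focuses "the package" (the thing); background agent = Idris, recipient = Marcus, setting = in December. Fact (1) matches that background with thing = the specimen — refutes (i).
Summary (ii) focuses "in December" (the setting); background agent = Idris, thing = the package, recipient = Marcus. No fact matches that background with a different setting, so 0.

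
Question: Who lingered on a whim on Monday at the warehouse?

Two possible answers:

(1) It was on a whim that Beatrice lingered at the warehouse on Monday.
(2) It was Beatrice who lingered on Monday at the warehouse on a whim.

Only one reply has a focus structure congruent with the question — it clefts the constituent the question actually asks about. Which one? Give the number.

2

The question word "who" targets the subject (agent).
Option (1) clefts "on a whim" — the manner, not what was asked.
Option (2) clefts "Beatrice" — that matches what the question asks about.
So the congruent reply is (2).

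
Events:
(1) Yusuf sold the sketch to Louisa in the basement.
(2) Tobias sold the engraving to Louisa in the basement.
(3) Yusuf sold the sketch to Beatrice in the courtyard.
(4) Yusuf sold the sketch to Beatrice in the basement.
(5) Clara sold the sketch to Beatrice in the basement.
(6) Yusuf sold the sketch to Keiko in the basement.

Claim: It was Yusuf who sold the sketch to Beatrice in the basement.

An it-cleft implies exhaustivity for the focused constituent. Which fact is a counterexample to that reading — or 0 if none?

5

Focus of the cleft: "Yusuf" (the agent). Presupposed background: the sketch as thing and Beatrice as recipient and in the basement as setting.
The exhaustive reading says no other agent fits that background.
Fact (5) shares the background but with agent = Clara; exhaustivity is violated.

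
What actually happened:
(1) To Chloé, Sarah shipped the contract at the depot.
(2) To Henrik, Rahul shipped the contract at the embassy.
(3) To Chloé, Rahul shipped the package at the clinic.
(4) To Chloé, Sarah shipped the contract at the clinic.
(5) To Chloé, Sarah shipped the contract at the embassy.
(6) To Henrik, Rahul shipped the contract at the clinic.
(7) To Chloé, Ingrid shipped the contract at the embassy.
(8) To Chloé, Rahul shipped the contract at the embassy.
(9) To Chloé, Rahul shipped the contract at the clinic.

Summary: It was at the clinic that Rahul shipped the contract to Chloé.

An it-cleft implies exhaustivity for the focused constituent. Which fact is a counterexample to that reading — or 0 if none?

8

Focus of the cleft: "at the clinic" (the setting). Presupposed background: same agent, thing, recipient (Rahul / the contract / Chloé).
The exhaustive reading says no other setting fits that background.
Fact (8) shares the background but with setting = at the embassy; exhaustivity is violated.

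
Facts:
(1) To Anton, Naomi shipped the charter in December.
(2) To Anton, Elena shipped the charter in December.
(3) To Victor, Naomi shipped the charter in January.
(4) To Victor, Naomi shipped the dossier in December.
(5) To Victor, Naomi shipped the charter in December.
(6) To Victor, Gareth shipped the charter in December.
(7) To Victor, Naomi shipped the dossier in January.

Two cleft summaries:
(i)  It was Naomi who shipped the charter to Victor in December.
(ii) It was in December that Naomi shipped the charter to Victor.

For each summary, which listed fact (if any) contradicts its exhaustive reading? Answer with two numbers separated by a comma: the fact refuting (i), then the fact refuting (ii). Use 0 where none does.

6, 3

Summary (i) focuses "Naomi" (the agent); background same thing, recipient, setting (the charter / Victor / in December). Fact (6) matches that background with agent = Gareth — refutes (i).
Summary (ii) focuses "in December" (the setting); background same agent, thing, recipient (Naomi / the charter / Victor). Fact (3) matches that background with setting = in January — refutes (ii).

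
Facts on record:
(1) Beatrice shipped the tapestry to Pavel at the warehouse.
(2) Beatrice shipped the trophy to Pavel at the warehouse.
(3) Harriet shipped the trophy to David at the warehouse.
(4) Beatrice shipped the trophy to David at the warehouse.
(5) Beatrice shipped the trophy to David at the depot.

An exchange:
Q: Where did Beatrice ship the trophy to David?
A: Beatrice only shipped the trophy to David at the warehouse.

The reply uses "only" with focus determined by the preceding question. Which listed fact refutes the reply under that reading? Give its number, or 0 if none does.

5

Answering "Where did ...?" puts focus on the setting — here, "at the warehouse".
So "only" ranges over settings; the rest (agent = Beatrice, thing = the trophy, recipient = David) is presupposed.
Fact (5) shares the background with a different setting (at the depot) — counterexample.
(Fact (2) would refute a reading with focus on the recipient — but that is not what the question asks.)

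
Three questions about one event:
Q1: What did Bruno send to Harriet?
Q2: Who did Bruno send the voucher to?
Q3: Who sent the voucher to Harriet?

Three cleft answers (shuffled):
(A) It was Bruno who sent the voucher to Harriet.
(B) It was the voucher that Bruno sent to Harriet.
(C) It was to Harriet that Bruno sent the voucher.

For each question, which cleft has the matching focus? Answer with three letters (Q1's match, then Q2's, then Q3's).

BCA

Q1 asks about the direct object; cleft (B) focuses "the voucher", which is the direct object — so Q1 → B.
Q2 asks about the recipient; cleft (C) focuses "to Harriet", which is the recipient — so Q2 → C.
Q3 asks about the subject (agent); cleft (A) focuses "Bruno", which is the subject (agent) — so Q3 → A.
Mapping: Q1→B, Q2→C, Q3→A.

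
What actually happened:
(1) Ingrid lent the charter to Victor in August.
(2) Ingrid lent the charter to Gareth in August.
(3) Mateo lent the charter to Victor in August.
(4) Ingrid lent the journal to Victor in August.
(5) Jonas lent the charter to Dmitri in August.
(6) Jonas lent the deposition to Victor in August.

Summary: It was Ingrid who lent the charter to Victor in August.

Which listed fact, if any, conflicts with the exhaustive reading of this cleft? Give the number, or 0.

3

Focus of the cleft: "Ingrid" (the agent). Presupposed background: same thing, recipient, setting (the charter / Victor / in August).
Exhaustivity: Ingrid is the only agent satisfying that background.
Fact (3) shares the background but with agent = Mateo; exhaustivity is violated.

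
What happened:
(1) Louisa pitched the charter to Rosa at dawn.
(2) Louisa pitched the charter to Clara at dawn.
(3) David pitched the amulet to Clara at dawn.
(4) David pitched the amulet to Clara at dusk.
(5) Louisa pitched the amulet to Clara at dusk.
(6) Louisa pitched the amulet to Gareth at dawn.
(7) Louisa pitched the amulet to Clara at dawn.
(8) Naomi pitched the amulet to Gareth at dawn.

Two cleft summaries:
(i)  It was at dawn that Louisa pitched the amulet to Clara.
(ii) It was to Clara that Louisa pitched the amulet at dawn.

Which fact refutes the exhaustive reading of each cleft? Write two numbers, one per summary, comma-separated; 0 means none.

5, 6

Summary (i) focuses "at dawn" (the setting); background agent = Louisa, thing = the amulet, recipient = Clara. Fact (5) matches that background with setting = at dusk — refutes (i).
Summary (ii) focuses "Clara" (the recipient); background agent = Louisa, thing = the amulet, setting = at dawn. Fact (6) matches that background with recipient = Gareth — refutes (ii).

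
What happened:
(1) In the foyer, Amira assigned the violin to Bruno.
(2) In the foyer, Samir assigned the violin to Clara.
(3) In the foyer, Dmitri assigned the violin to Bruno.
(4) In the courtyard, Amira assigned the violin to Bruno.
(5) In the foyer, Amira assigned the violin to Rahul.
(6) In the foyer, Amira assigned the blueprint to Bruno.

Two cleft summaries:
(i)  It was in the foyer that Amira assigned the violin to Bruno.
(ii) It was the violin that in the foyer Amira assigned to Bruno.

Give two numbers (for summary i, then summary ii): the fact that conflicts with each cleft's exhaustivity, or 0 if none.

4, 6

(i): focus "in the foyer". Looking for same agent, thing, recipient (Amira / the violin / Bruno) with some other setting — fact (4) has in the courtyard there. Refuted.
(ii): focus "the violin". Looking for same agent, recipient, setting (Amira / Bruno / in the foyer) with some other thing — fact (6) has the blueprint there. Refuted.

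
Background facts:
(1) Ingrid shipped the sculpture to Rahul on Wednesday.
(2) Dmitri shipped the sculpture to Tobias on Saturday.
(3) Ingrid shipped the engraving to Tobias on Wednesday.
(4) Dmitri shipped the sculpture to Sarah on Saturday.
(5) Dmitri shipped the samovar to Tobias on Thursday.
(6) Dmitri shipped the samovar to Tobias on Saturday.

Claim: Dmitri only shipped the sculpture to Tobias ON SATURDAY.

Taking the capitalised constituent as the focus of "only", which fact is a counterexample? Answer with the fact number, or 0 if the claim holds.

0

The capitals mark "on Saturday" as focus. So "only" rules out other settings, with the rest (agent = Dmitri, thing = the sculpture, recipient = Tobias) as background.
No fact matches agent = Dmitri, thing = the sculpture, recipient = Tobias with a different setting — every other fact differs on at least one backgrounded slot. So no fact refutes it.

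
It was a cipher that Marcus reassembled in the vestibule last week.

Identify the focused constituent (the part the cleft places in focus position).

a cipher

In an it-cleft "It was X that/who ...", the clefted constituent X is the focus; the that/who-clause expresses the presupposed open proposition.
Here the focus is "a cipher". The backgrounded (presupposed) material includes "Marcus", "last week" and "in the vestibule".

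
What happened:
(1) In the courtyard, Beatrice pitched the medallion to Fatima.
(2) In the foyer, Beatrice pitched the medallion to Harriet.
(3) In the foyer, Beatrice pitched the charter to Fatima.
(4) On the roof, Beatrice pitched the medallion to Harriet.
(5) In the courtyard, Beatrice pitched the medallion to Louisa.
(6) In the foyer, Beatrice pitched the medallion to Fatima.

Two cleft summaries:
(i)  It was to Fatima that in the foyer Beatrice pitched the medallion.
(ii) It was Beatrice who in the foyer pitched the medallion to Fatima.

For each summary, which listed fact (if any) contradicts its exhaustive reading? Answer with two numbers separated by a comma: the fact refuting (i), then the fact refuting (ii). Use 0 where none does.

(i): focus "Fatima". Looking for same agent, thing, setting (Beatrice / the medallion / in the foyer) with some other recipient — fact (2) has Harriet there. Refuted.
(ii): focus "Beatrice". No fact shares same thing, recipient, setting (the medallion / Fatima / in the foyer) with a different agent. 0.

2, 0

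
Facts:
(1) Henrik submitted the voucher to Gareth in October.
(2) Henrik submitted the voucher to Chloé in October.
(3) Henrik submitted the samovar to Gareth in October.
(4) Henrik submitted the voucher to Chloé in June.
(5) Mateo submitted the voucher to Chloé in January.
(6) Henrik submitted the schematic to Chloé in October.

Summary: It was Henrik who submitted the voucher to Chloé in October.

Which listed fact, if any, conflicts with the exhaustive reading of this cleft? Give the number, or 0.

The cleft puts "Henrik" in focus and presupposes the open proposition with the voucher as thing and Chloé as recipient and in October as setting.
Exhaustivity: Henrik is the only agent satisfying that background.
No listed fact matches the background with a different agent. Exhaustivity holds.

0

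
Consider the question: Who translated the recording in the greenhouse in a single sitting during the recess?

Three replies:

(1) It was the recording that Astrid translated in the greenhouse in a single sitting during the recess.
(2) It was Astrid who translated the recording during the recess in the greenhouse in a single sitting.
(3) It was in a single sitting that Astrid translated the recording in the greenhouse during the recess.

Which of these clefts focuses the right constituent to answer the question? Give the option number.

2

The question word "who" targets the subject (agent).
Option (1) clefts "the recording" — the direct object, not what was asked.
Option (2) clefts "Astrid" — that matches what the question asks about.
Option (3) clefts "in a single sitting" — the manner, not what was asked.
So the congruent reply is (2).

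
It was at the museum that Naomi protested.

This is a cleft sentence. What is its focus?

at the museum

In an it-cleft "It was X that/who ...", the clefted constituent X is the focus; the that/who-clause expresses the presupposed open proposition.
Here the focus is "at the museum". The backgrounded (presupposed) material includes "Naomi".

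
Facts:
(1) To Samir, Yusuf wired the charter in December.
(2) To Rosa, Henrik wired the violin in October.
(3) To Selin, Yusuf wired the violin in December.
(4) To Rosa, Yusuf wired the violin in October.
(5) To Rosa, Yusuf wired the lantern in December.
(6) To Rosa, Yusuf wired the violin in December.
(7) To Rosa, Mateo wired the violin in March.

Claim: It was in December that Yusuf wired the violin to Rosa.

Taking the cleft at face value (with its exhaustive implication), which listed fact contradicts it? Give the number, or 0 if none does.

The cleft puts "in December" in focus and presupposes the open proposition with Yusuf as agent and the violin as thing and Rosa as recipient.
Exhaustivity: in December is the only setting satisfying that background.
But fact (4) also has Yusuf as agent and the violin as thing and Rosa as recipient, with setting = in October — so the exhaustive reading fails.

4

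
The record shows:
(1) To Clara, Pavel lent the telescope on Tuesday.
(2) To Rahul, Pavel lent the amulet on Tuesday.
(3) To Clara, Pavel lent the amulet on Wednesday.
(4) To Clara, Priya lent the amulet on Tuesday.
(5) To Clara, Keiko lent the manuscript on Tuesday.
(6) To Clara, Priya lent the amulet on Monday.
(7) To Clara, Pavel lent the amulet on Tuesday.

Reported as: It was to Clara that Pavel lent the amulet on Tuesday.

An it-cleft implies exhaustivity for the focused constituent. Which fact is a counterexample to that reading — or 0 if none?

2

The cleft puts "Clara" in focus and presupposes the open proposition with agent = Pavel, thing = the amulet, setting = on Tuesday.
Exhaustivity: Clara is the only recipient satisfying that background.
Fact (2) shares the background but with recipient = Rahul; exhaustivity is violated.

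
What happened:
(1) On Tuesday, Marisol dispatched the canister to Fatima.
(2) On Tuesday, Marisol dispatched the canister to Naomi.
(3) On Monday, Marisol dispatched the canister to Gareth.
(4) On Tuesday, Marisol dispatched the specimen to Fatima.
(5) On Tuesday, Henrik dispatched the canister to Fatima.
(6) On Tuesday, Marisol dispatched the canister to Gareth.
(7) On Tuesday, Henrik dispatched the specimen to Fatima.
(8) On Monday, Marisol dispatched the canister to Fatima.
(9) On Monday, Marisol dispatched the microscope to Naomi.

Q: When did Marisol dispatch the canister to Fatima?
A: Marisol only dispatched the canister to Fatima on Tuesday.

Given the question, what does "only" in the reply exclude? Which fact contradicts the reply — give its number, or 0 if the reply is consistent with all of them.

8

The question "When did ...?" targets the setting, so in the reply the focus falls on "on Tuesday".
So "only" ranges over settings; the rest (agent = Marisol, thing = the canister, recipient = Fatima) is presupposed.
Fact (8) shares the background with a different setting (on Monday) — counterexample.
(Fact (4) would refute a reading with focus on the thing — but that is not what the question asks.)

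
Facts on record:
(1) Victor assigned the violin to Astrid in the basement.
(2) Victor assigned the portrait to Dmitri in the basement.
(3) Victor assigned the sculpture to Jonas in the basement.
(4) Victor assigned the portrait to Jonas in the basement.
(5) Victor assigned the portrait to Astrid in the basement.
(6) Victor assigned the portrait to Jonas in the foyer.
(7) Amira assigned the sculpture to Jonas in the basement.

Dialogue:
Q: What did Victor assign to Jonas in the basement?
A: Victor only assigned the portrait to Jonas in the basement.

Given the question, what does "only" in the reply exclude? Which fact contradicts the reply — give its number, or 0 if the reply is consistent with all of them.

3

Answering "What did ...?" puts focus on the thing — here, "the portrait".
So "only" ranges over things; the rest (agent = Victor, recipient = Jonas, setting = in the basement) is presupposed.
Fact (3) shares the background with a different thing (the sculpture) — counterexample.
(Fact (2) would refute a reading with focus on the recipient — but that is not what the question asks.)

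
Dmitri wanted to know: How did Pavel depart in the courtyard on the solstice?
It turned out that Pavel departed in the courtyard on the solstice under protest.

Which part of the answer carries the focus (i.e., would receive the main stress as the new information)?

under protest

The wh-word "how" asks about the manner.
In the answer, "Pavel", "in the courtyard" and "on the solstice" are given — repeated from the question.
The constituent filling the manner gap is "under protest"; that is the focus and would carry nuclear stress.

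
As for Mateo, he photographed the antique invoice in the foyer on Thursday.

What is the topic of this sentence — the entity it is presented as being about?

The construction explicitly marks "Mateo" as what the sentence is about — the topic.
The remainder of the clause is the comment (what is said about the topic).

Mateo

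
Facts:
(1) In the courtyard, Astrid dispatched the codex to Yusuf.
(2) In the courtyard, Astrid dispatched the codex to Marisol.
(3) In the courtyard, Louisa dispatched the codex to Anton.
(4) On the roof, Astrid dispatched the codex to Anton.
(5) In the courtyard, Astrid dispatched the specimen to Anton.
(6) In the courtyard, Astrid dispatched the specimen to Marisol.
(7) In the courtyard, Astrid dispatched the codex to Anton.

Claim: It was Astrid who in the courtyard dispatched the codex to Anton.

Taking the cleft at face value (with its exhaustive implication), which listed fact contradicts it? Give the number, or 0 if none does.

3

Focus of the cleft: "Astrid" (the agent). Presupposed background: same thing, recipient, setting (the codex / Anton / in the courtyard).
The exhaustive reading says no other agent fits that background.
Fact (3) shares the background but with agent = Louisa; exhaustivity is violated.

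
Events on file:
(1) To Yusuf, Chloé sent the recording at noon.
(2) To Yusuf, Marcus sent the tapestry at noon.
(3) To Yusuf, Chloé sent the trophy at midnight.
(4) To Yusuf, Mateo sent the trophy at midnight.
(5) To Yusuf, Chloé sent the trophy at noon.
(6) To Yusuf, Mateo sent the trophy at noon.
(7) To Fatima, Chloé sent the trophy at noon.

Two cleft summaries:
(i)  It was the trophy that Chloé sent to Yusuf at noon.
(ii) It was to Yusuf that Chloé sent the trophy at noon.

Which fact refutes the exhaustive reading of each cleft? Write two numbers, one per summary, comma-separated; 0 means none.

1, 7

Summary (i) focuses "the trophy" (the thing); background agent = Chloé, recipient = Yusuf, setting = at noon. Fact (1) matches that background with thing = the recording — refutes (i).
Summary (ii) focuses "Yusuf" (the recipient); background agent = Chloé, thing = the trophy, setting = at noon. Fact (7) matches that background with recipient = Fatima — refutes (ii).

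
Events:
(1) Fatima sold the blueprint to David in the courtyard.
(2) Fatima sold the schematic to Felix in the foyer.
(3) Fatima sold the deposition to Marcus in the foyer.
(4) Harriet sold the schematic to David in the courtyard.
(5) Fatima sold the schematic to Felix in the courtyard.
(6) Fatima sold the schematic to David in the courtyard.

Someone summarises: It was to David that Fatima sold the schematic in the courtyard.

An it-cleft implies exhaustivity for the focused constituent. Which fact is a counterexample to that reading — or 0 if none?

The cleft puts "David" in focus and presupposes the open proposition with same agent, thing, setting (Fatima / the schematic / in the courtyard).
The exhaustive reading says no other recipient fits that background.
Fact (5) shares the background but with recipient = Felix; exhaustivity is violated.

5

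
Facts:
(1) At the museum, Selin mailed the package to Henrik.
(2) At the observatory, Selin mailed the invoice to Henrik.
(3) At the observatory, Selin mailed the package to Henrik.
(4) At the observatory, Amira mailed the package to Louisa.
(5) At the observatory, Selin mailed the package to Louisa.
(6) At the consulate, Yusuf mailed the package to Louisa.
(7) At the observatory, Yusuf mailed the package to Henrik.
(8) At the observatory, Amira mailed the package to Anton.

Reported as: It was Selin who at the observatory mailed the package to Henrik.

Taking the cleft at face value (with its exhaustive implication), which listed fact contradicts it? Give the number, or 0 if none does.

7

The cleft puts "Selin" in focus and presupposes the open proposition with the package as thing and Henrik as recipient and at the observatory as setting.
Exhaustivity: Selin is the only agent satisfying that background.
But fact (7) also has the package as thing and Henrik as recipient and at the observatory as setting, with agent = Yusuf — so the exhaustive reading fails.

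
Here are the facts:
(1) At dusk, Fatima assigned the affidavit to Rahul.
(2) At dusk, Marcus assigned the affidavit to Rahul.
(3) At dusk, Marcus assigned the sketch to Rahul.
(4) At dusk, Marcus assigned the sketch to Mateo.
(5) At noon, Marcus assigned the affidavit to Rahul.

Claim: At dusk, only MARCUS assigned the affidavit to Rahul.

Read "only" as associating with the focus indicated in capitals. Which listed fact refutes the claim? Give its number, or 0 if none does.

The capitals mark "Marcus" as focus. So "only" rules out other agents, with the rest (thing = the affidavit, recipient = Rahul, setting = at dusk) as background.
Fact (1) shares the background but differs in agent (Fatima) — a counterexample.

1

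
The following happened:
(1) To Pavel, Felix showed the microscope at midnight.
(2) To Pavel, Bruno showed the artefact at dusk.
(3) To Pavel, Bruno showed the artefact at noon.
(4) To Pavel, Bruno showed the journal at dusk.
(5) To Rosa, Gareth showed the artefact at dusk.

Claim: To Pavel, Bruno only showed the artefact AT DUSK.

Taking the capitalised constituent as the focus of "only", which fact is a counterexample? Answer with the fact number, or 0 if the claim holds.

3

Focus (in capitals) is "at dusk" — the setting. "Only" excludes alternative settings while holding fixed same agent, thing, recipient (Bruno / the artefact / Pavel).
Fact (3) matches on same agent, thing, recipient (Bruno / the artefact / Pavel), but has setting = at noon instead. That refutes the claim.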